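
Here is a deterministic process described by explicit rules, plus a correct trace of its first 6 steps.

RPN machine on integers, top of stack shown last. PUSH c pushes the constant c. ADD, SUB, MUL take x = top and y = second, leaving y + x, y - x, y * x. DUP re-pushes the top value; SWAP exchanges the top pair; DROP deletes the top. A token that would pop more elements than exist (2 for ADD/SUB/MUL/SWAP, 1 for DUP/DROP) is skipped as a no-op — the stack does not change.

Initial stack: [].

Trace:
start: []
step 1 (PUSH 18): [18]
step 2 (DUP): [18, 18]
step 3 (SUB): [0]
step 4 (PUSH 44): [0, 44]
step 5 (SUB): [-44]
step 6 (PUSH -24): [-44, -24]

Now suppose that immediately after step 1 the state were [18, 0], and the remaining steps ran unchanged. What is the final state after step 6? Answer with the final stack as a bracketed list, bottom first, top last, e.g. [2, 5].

state after step 1 := [18, 0]
step 2 (DUP): [18, 0, 0]
step 3 (SUB): [18, 0]
step 4 (PUSH 44): [18, 0, 44]
step 5 (SUB): [18, -44]
step 6 (PUSH -24): [18, -44, -24]

[18, -44, -24]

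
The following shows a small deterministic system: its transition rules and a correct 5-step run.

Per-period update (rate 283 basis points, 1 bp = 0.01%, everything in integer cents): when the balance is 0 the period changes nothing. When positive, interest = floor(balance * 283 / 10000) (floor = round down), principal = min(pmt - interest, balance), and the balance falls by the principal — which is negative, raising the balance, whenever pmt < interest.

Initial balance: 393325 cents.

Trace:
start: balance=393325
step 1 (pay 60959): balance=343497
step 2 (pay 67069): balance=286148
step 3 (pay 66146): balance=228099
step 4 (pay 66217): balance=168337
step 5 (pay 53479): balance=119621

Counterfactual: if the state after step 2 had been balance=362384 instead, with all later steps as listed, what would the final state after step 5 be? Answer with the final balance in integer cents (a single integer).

state after step 2 := balance=362384
step 3 (pay 66146): balance=306493
step 4 (pay 66217): balance=248949
step 5 (pay 53479): balance=202515

202515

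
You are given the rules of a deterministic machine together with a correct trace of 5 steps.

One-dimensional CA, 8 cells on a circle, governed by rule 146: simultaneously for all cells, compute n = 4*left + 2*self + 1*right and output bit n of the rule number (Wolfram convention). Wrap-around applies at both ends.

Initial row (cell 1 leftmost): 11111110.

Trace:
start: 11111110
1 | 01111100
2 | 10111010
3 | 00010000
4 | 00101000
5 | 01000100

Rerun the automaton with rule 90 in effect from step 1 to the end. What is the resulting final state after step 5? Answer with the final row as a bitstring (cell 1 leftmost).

00000000

(re-executing steps 1..5 under rule 90; state before step 1: 11111110)
1 | 10000010
2 | 01000100
3 | 10101010
4 | 00000000
5 | 00000000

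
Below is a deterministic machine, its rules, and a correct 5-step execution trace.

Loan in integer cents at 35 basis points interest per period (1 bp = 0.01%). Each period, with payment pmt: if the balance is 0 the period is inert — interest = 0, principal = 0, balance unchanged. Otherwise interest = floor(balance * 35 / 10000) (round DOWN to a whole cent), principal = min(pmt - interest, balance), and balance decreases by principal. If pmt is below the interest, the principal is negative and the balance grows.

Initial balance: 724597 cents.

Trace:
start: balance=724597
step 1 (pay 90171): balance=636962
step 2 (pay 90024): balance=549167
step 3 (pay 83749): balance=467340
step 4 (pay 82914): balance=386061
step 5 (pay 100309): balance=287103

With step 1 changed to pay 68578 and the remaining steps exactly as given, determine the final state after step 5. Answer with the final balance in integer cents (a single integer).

(re-executing from step 1 with the substitution; state before step 1: balance=724597)
step 1 (pay 68578): balance=658555
step 2 (pay 90024): balance=570835
step 3 (pay 83749): balance=489083
step 4 (pay 82914): balance=407880
step 5 (pay 100309): balance=308998

308998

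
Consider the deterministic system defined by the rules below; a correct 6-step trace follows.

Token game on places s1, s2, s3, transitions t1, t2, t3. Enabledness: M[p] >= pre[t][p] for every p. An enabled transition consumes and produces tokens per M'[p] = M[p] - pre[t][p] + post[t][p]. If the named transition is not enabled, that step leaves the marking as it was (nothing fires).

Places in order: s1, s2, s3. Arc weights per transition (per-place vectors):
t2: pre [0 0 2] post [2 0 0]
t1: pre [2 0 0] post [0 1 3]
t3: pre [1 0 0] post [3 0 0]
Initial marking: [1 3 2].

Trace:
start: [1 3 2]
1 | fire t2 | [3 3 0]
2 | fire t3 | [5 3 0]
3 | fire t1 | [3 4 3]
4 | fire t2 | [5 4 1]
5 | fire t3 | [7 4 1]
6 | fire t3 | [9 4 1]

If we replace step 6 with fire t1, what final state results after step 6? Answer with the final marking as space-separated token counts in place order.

(re-executing from step 6 with the substitution; state before step 6: [7 4 1])
6 | fire t1 | [5 5 4]

5 5 4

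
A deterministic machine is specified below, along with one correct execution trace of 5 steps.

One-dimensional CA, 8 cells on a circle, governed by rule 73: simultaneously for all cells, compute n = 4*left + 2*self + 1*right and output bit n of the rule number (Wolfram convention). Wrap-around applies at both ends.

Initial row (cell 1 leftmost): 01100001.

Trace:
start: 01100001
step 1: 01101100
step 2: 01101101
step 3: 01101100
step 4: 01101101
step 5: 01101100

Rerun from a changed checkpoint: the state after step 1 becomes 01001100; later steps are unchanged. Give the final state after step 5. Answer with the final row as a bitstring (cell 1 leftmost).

state after step 1 := 01001100
step 2: 00001101
step 3: 01101100
step 4: 01101101
step 5: 01101100

01101100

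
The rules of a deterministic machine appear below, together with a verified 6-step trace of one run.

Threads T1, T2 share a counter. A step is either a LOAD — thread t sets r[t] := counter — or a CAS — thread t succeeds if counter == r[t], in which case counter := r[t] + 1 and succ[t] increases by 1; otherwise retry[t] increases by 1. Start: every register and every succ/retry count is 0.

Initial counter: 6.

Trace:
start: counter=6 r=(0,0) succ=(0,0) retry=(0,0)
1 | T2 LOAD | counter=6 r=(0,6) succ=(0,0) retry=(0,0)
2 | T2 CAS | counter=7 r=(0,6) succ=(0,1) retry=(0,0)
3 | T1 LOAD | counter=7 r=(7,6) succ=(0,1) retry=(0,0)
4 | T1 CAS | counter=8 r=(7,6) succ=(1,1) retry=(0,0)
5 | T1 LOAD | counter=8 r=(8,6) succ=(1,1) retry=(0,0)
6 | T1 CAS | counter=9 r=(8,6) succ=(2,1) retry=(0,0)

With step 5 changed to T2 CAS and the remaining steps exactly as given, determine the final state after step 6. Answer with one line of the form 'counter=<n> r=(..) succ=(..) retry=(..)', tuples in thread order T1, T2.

(re-executing from step 5 with the substitution; state before step 5: counter=8 r=(7,6) succ=(1,1) retry=(0,0))
5 | T2 CAS | counter=8 r=(7,6) succ=(1,1) retry=(0,1)
6 | T1 CAS | counter=8 r=(7,6) succ=(1,1) retry=(1,1)

counter=8 r=(7,6) succ=(1,1) retry=(1,1)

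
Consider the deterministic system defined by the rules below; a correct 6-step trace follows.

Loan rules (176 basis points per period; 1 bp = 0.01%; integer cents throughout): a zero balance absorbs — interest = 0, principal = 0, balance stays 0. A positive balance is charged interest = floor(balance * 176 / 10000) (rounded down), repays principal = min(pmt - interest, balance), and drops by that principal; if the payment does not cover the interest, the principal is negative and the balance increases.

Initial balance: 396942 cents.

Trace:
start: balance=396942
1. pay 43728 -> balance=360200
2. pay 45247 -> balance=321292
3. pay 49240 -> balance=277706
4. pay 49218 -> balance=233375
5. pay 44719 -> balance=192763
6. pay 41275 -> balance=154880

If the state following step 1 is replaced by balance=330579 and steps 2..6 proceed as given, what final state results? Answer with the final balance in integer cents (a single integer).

122560

state after step 1 := balance=330579
2. pay 45247 -> balance=291150
3. pay 49240 -> balance=247034
4. pay 49218 -> balance=202163
5. pay 44719 -> balance=161002
6. pay 41275 -> balance=122560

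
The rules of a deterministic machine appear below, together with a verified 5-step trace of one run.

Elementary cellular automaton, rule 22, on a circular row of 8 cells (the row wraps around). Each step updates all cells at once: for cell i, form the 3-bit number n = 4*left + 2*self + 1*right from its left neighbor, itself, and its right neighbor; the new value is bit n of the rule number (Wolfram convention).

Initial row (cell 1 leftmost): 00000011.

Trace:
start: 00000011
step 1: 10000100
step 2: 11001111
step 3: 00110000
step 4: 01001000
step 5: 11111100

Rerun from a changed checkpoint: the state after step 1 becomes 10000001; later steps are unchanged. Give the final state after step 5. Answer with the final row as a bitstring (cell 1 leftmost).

00100100

state after step 1 := 10000001
step 2: 01000010
step 3: 11100111
step 4: 00011000
step 5: 00100100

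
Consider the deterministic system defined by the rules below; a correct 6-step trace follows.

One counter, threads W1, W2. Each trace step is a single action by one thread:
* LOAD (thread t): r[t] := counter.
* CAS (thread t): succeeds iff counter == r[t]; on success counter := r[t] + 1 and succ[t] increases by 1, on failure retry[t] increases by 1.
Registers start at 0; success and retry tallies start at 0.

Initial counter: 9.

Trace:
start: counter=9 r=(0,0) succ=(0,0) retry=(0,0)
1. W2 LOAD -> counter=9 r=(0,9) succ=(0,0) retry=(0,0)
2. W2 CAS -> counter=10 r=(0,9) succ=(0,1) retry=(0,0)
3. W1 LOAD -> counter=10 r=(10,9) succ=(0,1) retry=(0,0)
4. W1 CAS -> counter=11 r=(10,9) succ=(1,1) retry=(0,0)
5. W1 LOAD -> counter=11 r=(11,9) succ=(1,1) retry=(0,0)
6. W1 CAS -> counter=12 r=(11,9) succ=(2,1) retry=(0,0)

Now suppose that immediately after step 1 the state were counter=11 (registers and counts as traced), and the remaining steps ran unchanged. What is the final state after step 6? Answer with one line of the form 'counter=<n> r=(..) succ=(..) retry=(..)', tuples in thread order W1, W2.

counter=13 r=(12,9) succ=(2,0) retry=(0,1)

state after step 1 := counter=11 r=(0,9) succ=(0,0) retry=(0,0)
2. W2 CAS -> counter=11 r=(0,9) succ=(0,0) retry=(0,1)
3. W1 LOAD -> counter=11 r=(11,9) succ=(0,0) retry=(0,1)
4. W1 CAS -> counter=12 r=(11,9) succ=(1,0) retry=(0,1)
5. W1 LOAD -> counter=12 r=(12,9) succ=(1,0) retry=(0,1)
6. W1 CAS -> counter=13 r=(12,9) succ=(2,0) retry=(0,1)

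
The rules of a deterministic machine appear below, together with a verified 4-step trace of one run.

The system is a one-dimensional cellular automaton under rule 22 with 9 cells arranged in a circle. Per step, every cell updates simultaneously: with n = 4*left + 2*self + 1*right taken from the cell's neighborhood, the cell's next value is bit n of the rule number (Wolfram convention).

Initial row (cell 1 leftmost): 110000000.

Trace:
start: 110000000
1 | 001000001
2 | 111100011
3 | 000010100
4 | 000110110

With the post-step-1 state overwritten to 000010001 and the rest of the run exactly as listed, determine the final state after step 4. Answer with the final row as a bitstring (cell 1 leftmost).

state after step 1 := 000010001
2 | 100111011
3 | 011000000
4 | 100100000

100100000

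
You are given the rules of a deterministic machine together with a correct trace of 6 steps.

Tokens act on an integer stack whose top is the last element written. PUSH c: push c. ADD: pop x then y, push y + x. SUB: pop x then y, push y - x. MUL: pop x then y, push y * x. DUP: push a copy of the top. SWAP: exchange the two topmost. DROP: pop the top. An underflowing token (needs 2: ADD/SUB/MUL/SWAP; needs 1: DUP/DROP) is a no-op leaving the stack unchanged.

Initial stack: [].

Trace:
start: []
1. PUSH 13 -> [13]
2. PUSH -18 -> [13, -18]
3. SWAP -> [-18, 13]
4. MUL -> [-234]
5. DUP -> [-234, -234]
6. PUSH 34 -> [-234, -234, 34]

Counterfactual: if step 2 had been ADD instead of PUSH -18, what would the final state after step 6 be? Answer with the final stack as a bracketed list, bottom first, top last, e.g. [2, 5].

(re-executing from step 2 with the substitution; state before step 2: [13])
2. ADD -> [13]
3. SWAP -> [13]
4. MUL -> [13]
5. DUP -> [13, 13]
6. PUSH 34 -> [13, 13, 34]

[13, 13, 34]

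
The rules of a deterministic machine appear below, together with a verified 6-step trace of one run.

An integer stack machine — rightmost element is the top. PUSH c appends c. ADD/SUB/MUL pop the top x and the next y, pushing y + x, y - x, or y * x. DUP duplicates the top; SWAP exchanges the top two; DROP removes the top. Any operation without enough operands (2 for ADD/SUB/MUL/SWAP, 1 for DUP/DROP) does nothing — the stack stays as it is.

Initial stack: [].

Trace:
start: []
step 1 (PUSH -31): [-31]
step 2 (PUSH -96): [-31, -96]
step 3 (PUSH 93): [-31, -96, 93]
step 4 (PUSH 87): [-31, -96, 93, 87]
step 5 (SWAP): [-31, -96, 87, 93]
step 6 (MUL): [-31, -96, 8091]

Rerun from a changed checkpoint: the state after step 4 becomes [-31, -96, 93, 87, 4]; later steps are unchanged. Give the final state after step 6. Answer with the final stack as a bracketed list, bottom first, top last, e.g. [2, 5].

[-31, -96, 93, 348]

state after step 4 := [-31, -96, 93, 87, 4]
step 5 (SWAP): [-31, -96, 93, 4, 87]
step 6 (MUL): [-31, -96, 93, 348]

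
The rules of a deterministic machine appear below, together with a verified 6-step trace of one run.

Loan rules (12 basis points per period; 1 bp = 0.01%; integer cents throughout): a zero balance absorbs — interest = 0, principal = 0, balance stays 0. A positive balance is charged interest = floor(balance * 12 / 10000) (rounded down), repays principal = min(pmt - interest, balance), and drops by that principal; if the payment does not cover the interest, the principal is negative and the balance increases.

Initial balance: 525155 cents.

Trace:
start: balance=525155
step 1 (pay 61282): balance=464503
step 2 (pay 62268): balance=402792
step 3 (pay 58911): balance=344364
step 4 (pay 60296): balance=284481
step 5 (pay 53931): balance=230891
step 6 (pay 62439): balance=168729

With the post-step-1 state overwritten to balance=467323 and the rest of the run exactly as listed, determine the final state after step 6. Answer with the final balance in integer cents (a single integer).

171564

state after step 1 := balance=467323
step 2 (pay 62268): balance=405615
step 3 (pay 58911): balance=347190
step 4 (pay 60296): balance=287310
step 5 (pay 53931): balance=233723
step 6 (pay 62439): balance=171564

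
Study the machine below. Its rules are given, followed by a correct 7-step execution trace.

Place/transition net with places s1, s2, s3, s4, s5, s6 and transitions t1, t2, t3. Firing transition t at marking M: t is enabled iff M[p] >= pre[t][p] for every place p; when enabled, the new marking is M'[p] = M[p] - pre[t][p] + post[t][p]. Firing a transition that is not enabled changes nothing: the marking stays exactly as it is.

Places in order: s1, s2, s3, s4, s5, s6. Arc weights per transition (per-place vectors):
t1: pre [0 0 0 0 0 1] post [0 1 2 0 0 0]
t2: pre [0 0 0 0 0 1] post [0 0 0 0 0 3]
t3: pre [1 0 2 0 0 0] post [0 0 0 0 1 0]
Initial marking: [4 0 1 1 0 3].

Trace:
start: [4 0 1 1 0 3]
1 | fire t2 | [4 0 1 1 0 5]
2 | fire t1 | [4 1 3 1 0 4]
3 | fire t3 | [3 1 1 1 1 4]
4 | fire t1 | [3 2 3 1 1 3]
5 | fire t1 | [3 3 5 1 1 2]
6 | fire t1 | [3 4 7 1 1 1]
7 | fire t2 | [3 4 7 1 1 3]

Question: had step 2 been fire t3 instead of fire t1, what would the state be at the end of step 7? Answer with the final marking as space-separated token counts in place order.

4 3 7 1 0 4

(re-executing from step 2 with the substitution; state before step 2: [4 0 1 1 0 5])
2 | fire t3 | [4 0 1 1 0 5]
3 | fire t3 | [4 0 1 1 0 5]
4 | fire t1 | [4 1 3 1 0 4]
5 | fire t1 | [4 2 5 1 0 3]
6 | fire t1 | [4 3 7 1 0 2]
7 | fire t2 | [4 3 7 1 0 4]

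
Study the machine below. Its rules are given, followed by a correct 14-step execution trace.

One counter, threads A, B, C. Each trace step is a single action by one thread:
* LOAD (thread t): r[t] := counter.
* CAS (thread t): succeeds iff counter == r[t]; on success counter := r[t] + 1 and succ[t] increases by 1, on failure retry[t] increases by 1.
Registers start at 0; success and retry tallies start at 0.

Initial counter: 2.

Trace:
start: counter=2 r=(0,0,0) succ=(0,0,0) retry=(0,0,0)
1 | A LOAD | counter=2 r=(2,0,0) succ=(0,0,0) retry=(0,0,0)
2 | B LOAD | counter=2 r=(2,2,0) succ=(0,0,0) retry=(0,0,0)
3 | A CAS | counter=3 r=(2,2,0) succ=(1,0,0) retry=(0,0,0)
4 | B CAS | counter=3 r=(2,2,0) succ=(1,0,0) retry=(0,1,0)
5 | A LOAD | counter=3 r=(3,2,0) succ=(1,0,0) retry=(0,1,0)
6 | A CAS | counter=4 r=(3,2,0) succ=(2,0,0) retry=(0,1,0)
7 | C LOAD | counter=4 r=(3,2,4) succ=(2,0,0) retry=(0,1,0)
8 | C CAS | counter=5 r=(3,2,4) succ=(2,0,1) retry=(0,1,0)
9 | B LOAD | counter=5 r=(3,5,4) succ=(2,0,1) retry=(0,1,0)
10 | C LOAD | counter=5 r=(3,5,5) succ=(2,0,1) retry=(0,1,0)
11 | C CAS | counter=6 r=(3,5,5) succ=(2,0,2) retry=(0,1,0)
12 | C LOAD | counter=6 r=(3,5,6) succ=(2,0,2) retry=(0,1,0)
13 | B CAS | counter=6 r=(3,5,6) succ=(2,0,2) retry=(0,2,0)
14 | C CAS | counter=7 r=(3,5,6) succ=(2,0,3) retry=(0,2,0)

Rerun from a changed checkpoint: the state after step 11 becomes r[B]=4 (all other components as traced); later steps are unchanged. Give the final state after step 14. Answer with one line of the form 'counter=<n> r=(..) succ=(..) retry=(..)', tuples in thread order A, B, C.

counter=7 r=(3,4,6) succ=(2,0,3) retry=(0,2,0)

state after step 11 := counter=6 r=(3,4,5) succ=(2,0,2) retry=(0,1,0)
12 | C LOAD | counter=6 r=(3,4,6) succ=(2,0,2) retry=(0,1,0)
13 | B CAS | counter=6 r=(3,4,6) succ=(2,0,2) retry=(0,2,0)
14 | C CAS | counter=7 r=(3,4,6) succ=(2,0,3) retry=(0,2,0)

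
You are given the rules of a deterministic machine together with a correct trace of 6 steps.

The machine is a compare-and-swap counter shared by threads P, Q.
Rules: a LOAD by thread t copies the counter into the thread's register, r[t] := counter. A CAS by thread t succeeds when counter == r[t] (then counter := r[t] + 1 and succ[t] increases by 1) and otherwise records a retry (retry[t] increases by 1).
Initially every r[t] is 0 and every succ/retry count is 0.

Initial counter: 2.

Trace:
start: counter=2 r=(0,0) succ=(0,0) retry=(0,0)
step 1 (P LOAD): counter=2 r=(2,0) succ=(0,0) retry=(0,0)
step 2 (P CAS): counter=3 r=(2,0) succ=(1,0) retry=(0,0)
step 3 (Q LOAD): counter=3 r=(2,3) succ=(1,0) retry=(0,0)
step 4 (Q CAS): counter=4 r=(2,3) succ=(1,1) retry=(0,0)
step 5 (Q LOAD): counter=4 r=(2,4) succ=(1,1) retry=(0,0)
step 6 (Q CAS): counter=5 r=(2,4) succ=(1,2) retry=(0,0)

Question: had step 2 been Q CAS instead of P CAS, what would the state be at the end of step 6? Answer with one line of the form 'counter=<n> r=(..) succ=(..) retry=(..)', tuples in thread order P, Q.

(re-executing from step 2 with the substitution; state before step 2: counter=2 r=(2,0) succ=(0,0) retry=(0,0))
step 2 (Q CAS): counter=2 r=(2,0) succ=(0,0) retry=(0,1)
step 3 (Q LOAD): counter=2 r=(2,2) succ=(0,0) retry=(0,1)
step 4 (Q CAS): counter=3 r=(2,2) succ=(0,1) retry=(0,1)
step 5 (Q LOAD): counter=3 r=(2,3) succ=(0,1) retry=(0,1)
step 6 (Q CAS): counter=4 r=(2,3) succ=(0,2) retry=(0,1)

counter=4 r=(2,3) succ=(0,2) retry=(0,1)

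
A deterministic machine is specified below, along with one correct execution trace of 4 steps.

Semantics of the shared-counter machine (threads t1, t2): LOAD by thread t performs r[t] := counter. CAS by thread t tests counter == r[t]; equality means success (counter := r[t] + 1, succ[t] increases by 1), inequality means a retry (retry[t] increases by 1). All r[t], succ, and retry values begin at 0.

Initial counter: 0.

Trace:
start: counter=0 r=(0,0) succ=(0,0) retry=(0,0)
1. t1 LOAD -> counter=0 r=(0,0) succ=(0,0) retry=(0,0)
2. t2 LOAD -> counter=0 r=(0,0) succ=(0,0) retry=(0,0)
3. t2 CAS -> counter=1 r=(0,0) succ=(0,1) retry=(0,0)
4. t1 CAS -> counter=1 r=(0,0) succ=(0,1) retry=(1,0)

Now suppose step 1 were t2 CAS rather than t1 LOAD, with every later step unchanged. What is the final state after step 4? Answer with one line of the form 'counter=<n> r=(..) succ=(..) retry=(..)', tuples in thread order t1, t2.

counter=2 r=(0,1) succ=(0,2) retry=(1,0)

(re-executing from step 1 with the substitution; state before step 1: counter=0 r=(0,0) succ=(0,0) retry=(0,0))
1. t2 CAS -> counter=1 r=(0,0) succ=(0,1) retry=(0,0)
2. t2 LOAD -> counter=1 r=(0,1) succ=(0,1) retry=(0,0)
3. t2 CAS -> counter=2 r=(0,1) succ=(0,2) retry=(0,0)
4. t1 CAS -> counter=2 r=(0,1) succ=(0,2) retry=(1,0)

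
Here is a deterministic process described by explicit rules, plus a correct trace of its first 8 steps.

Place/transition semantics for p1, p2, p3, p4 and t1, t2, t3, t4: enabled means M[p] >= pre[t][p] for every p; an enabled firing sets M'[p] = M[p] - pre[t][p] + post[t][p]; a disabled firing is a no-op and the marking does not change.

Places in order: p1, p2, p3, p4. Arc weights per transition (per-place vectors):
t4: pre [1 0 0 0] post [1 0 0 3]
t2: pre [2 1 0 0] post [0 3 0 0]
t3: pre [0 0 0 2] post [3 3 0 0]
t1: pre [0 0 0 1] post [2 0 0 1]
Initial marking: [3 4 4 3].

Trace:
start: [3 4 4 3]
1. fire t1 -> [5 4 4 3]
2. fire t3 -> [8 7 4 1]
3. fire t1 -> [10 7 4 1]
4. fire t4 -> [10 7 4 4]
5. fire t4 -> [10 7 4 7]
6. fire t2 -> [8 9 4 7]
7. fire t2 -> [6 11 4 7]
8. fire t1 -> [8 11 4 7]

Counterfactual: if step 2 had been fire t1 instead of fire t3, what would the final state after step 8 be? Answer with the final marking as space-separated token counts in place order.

7 8 4 9

(re-executing from step 2 with the substitution; state before step 2: [5 4 4 3])
2. fire t1 -> [7 4 4 3]
3. fire t1 -> [9 4 4 3]
4. fire t4 -> [9 4 4 6]
5. fire t4 -> [9 4 4 9]
6. fire t2 -> [7 6 4 9]
7. fire t2 -> [5 8 4 9]
8. fire t1 -> [7 8 4 9]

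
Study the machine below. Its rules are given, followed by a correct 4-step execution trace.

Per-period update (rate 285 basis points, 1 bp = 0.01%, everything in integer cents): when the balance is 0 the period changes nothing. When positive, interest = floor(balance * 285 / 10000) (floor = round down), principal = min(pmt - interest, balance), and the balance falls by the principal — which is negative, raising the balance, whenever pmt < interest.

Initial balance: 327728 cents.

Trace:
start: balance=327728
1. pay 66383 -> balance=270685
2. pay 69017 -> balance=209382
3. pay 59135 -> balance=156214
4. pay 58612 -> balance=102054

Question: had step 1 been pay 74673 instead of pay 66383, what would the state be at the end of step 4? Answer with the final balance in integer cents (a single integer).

93035

(re-executing from step 1 with the substitution; state before step 1: balance=327728)
1. pay 74673 -> balance=262395
2. pay 69017 -> balance=200856
3. pay 59135 -> balance=147445
4. pay 58612 -> balance=93035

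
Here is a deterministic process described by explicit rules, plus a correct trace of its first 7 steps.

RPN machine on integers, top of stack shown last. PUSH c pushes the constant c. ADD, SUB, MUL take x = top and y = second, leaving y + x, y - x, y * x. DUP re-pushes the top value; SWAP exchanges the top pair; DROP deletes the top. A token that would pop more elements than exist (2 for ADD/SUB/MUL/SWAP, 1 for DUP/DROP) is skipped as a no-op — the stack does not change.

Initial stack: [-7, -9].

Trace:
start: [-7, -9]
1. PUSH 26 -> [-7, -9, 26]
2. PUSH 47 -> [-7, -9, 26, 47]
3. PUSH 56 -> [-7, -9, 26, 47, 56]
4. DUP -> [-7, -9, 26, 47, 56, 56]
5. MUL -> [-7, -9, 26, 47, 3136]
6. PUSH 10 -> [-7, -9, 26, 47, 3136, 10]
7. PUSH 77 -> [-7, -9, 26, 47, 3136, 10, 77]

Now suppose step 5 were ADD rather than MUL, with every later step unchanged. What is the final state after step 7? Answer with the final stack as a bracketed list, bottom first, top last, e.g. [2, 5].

[-7, -9, 26, 47, 112, 10, 77]

(re-executing from step 5 with the substitution; state before step 5: [-7, -9, 26, 47, 56, 56])
5. ADD -> [-7, -9, 26, 47, 112]
6. PUSH 10 -> [-7, -9, 26, 47, 112, 10]
7. PUSH 77 -> [-7, -9, 26, 47, 112, 10, 77]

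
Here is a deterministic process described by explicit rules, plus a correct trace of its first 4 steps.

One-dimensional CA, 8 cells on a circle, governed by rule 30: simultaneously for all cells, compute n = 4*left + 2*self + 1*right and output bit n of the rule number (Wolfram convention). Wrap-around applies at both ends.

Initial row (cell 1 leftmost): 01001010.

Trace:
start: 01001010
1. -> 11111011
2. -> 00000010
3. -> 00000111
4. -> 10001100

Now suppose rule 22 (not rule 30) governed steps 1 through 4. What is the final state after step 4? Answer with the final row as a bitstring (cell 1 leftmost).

(re-executing steps 1..4 under rule 22; state before step 1: 01001010)
1. -> 11111011
2. -> 00000000
3. -> 00000000
4. -> 00000000

00000000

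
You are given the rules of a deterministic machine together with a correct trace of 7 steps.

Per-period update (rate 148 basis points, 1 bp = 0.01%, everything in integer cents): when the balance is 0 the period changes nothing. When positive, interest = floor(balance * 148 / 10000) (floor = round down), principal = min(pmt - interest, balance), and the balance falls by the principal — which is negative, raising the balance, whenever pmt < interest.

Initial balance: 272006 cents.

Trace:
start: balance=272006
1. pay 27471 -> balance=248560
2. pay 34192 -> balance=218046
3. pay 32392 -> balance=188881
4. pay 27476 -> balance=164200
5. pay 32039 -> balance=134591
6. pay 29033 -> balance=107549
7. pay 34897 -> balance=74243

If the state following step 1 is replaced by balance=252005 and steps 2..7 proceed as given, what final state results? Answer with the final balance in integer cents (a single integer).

state after step 1 := balance=252005
2. pay 34192 -> balance=221542
3. pay 32392 -> balance=192428
4. pay 27476 -> balance=167799
5. pay 32039 -> balance=138243
6. pay 29033 -> balance=111255
7. pay 34897 -> balance=78004

78004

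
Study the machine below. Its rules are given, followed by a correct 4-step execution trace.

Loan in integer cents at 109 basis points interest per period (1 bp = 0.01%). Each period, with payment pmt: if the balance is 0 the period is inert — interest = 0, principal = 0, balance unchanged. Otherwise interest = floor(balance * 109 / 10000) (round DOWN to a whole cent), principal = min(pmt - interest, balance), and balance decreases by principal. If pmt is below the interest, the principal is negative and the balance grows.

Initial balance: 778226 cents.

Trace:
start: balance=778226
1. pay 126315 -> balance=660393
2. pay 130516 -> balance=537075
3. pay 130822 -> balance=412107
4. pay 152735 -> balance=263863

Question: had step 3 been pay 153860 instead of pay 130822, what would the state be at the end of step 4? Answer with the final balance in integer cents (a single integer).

240574

(re-executing from step 3 with the substitution; state before step 3: balance=537075)
3. pay 153860 -> balance=389069
4. pay 152735 -> balance=240574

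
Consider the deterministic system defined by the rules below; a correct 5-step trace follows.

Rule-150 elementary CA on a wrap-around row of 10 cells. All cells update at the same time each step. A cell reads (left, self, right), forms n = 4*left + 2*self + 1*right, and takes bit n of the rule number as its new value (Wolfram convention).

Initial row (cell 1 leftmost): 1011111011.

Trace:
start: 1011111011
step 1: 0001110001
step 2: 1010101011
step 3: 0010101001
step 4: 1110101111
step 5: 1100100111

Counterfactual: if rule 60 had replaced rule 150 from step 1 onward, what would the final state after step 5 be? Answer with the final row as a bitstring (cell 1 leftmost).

0000011110

(re-executing steps 1..5 under rule 60; state before step 1: 1011111011)
step 1: 0110000110
step 2: 0101000101
step 3: 1111100111
step 4: 0000010100
step 5: 0000011110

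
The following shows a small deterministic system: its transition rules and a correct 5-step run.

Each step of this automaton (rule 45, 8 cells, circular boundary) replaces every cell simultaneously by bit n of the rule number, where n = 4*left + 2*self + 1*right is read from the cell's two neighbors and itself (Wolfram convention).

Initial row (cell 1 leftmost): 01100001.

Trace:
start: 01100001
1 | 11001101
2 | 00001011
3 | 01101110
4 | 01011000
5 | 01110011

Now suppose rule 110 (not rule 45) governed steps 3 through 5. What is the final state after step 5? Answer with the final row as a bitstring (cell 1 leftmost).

(re-executing steps 3..5 under rule 110; state before step 3: 00001011)
3 | 00011111
4 | 00110001
5 | 01110011

01110011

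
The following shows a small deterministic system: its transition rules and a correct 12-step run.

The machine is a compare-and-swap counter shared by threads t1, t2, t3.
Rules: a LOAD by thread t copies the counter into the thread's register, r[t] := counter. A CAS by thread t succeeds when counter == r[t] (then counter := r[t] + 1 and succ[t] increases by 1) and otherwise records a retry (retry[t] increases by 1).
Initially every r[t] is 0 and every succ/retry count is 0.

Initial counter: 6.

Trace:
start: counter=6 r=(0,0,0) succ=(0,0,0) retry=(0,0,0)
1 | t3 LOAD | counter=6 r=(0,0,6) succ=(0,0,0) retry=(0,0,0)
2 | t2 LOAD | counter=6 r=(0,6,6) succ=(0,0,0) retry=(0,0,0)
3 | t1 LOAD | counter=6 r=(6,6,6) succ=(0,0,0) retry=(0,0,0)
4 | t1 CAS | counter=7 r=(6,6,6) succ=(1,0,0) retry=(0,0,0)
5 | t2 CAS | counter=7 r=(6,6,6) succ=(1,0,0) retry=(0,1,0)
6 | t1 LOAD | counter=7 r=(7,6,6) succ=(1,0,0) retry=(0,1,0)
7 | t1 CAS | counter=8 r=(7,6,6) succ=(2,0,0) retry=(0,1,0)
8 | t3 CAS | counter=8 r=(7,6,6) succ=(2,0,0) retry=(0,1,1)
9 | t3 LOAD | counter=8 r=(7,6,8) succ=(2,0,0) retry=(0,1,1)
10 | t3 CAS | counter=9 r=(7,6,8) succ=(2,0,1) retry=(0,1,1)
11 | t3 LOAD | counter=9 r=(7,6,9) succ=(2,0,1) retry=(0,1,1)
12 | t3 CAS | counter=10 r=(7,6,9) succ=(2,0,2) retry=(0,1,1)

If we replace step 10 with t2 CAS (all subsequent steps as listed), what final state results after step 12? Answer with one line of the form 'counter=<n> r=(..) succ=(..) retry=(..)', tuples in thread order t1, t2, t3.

counter=9 r=(7,6,8) succ=(2,0,1) retry=(0,2,1)

(re-executing from step 10 with the substitution; state before step 10: counter=8 r=(7,6,8) succ=(2,0,0) retry=(0,1,1))
10 | t2 CAS | counter=8 r=(7,6,8) succ=(2,0,0) retry=(0,2,1)
11 | t3 LOAD | counter=8 r=(7,6,8) succ=(2,0,0) retry=(0,2,1)
12 | t3 CAS | counter=9 r=(7,6,8) succ=(2,0,1) retry=(0,2,1)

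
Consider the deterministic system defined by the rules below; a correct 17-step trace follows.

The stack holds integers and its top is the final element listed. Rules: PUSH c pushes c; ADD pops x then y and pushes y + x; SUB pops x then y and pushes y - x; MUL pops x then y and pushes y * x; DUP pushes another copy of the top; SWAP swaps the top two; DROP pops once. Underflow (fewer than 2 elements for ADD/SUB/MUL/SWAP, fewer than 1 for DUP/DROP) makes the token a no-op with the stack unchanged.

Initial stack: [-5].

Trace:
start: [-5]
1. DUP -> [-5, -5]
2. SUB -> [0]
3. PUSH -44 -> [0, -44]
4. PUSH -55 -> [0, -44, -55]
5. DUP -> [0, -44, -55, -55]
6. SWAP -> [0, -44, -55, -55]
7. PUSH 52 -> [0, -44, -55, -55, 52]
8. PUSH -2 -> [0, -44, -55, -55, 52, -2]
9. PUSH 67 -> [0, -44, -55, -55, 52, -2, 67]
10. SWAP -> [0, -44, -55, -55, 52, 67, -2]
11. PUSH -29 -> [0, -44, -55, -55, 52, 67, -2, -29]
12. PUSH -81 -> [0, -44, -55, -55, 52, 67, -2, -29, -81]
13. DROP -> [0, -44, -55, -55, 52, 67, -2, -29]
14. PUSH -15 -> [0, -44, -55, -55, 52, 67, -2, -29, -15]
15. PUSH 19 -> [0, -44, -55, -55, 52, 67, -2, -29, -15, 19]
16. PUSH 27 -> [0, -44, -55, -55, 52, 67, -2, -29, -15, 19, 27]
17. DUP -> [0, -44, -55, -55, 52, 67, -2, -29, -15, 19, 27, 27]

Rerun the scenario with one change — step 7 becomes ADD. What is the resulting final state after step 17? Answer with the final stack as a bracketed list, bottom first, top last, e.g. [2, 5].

(re-executing from step 7 with the substitution; state before step 7: [0, -44, -55, -55])
7. ADD -> [0, -44, -110]
8. PUSH -2 -> [0, -44, -110, -2]
9. PUSH 67 -> [0, -44, -110, -2, 67]
10. SWAP -> [0, -44, -110, 67, -2]
11. PUSH -29 -> [0, -44, -110, 67, -2, -29]
12. PUSH -81 -> [0, -44, -110, 67, -2, -29, -81]
13. DROP -> [0, -44, -110, 67, -2, -29]
14. PUSH -15 -> [0, -44, -110, 67, -2, -29, -15]
15. PUSH 19 -> [0, -44, -110, 67, -2, -29, -15, 19]
16. PUSH 27 -> [0, -44, -110, 67, -2, -29, -15, 19, 27]
17. DUP -> [0, -44, -110, 67, -2, -29, -15, 19, 27, 27]

[0, -44, -110, 67, -2, -29, -15, 19, 27, 27]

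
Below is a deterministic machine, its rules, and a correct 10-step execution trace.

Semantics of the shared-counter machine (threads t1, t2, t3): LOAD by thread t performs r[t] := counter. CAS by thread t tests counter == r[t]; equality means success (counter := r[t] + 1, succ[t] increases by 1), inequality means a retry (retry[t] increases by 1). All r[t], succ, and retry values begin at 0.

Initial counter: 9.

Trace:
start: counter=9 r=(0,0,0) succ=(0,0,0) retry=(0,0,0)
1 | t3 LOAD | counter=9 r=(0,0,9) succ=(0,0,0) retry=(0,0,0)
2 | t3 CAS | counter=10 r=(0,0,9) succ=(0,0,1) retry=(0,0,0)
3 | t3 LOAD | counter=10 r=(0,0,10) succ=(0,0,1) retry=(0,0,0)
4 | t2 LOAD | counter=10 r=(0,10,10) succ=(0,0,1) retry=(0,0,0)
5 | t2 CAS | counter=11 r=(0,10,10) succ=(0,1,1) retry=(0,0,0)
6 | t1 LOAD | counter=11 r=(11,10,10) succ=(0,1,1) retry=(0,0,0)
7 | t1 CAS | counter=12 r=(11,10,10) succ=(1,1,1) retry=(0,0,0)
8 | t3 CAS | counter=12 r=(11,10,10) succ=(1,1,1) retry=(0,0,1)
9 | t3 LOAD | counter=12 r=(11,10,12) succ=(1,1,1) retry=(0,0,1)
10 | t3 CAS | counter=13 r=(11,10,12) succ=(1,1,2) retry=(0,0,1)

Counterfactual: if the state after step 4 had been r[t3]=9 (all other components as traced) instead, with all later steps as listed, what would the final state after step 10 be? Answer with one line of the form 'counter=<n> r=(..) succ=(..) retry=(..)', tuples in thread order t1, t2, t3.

counter=13 r=(11,10,12) succ=(1,1,2) retry=(0,0,1)

state after step 4 := counter=10 r=(0,10,9) succ=(0,0,1) retry=(0,0,0)
5 | t2 CAS | counter=11 r=(0,10,9) succ=(0,1,1) retry=(0,0,0)
6 | t1 LOAD | counter=11 r=(11,10,9) succ=(0,1,1) retry=(0,0,0)
7 | t1 CAS | counter=12 r=(11,10,9) succ=(1,1,1) retry=(0,0,0)
8 | t3 CAS | counter=12 r=(11,10,9) succ=(1,1,1) retry=(0,0,1)
9 | t3 LOAD | counter=12 r=(11,10,12) succ=(1,1,1) retry=(0,0,1)
10 | t3 CAS | counter=13 r=(11,10,12) succ=(1,1,2) retry=(0,0,1)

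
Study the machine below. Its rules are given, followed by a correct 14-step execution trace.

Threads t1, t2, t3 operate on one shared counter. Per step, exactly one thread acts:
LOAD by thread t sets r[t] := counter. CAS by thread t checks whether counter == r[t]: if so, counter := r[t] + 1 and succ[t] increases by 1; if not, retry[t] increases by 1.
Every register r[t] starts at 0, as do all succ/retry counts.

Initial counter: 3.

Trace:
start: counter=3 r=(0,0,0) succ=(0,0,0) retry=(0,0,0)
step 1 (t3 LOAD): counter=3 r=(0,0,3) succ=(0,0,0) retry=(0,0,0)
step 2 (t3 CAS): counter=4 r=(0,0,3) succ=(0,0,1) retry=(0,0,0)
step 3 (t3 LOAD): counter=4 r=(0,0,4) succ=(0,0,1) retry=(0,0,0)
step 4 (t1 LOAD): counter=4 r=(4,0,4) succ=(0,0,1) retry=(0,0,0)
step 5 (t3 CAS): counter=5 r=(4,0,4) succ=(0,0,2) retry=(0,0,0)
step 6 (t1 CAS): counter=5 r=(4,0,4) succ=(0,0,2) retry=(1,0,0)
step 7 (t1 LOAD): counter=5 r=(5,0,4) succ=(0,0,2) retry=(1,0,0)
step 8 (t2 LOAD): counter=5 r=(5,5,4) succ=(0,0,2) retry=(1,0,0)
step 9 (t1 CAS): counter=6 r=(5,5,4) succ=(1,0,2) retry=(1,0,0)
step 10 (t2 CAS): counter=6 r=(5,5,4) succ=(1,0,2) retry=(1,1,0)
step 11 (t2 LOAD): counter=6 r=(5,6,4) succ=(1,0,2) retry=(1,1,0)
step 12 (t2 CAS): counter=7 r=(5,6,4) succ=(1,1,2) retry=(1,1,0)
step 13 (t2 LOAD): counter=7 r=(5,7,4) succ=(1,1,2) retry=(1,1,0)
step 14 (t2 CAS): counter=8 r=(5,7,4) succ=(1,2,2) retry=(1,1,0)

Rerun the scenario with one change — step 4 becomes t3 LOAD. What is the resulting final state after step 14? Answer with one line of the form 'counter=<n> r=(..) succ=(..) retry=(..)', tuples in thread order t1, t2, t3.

counter=8 r=(5,7,4) succ=(1,2,2) retry=(1,1,0)

(re-executing from step 4 with the substitution; state before step 4: counter=4 r=(0,0,4) succ=(0,0,1) retry=(0,0,0))
step 4 (t3 LOAD): counter=4 r=(0,0,4) succ=(0,0,1) retry=(0,0,0)
step 5 (t3 CAS): counter=5 r=(0,0,4) succ=(0,0,2) retry=(0,0,0)
step 6 (t1 CAS): counter=5 r=(0,0,4) succ=(0,0,2) retry=(1,0,0)
step 7 (t1 LOAD): counter=5 r=(5,0,4) succ=(0,0,2) retry=(1,0,0)
step 8 (t2 LOAD): counter=5 r=(5,5,4) succ=(0,0,2) retry=(1,0,0)
step 9 (t1 CAS): counter=6 r=(5,5,4) succ=(1,0,2) retry=(1,0,0)
step 10 (t2 CAS): counter=6 r=(5,5,4) succ=(1,0,2) retry=(1,1,0)
step 11 (t2 LOAD): counter=6 r=(5,6,4) succ=(1,0,2) retry=(1,1,0)
step 12 (t2 CAS): counter=7 r=(5,6,4) succ=(1,1,2) retry=(1,1,0)
step 13 (t2 LOAD): counter=7 r=(5,7,4) succ=(1,1,2) retry=(1,1,0)
step 14 (t2 CAS): counter=8 r=(5,7,4) succ=(1,2,2) retry=(1,1,0)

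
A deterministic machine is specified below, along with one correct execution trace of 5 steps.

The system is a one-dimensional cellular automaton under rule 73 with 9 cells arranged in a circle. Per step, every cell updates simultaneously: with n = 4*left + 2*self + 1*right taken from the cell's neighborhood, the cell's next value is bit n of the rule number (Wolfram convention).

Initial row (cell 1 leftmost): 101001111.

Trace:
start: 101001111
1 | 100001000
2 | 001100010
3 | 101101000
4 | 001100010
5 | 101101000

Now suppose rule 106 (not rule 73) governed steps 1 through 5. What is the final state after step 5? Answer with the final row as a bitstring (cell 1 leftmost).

011111100

(re-executing steps 1..5 under rule 106; state before step 1: 101001111)
1 | 110011000
2 | 110111001
3 | 011101011
4 | 110110111
5 | 011111100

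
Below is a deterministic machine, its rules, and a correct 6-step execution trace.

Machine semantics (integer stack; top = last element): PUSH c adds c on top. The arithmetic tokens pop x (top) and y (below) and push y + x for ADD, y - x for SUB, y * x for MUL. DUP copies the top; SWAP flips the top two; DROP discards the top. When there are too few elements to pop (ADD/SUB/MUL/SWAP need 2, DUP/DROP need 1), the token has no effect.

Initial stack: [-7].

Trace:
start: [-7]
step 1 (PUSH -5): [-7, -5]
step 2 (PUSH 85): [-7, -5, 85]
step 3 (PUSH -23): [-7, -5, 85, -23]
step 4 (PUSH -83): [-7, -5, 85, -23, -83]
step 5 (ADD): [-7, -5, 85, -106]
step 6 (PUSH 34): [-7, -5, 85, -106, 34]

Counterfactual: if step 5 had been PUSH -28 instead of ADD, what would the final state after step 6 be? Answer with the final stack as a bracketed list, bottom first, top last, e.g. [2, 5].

(re-executing from step 5 with the substitution; state before step 5: [-7, -5, 85, -23, -83])
step 5 (PUSH -28): [-7, -5, 85, -23, -83, -28]
step 6 (PUSH 34): [-7, -5, 85, -23, -83, -28, 34]

[-7, -5, 85, -23, -83, -28, 34]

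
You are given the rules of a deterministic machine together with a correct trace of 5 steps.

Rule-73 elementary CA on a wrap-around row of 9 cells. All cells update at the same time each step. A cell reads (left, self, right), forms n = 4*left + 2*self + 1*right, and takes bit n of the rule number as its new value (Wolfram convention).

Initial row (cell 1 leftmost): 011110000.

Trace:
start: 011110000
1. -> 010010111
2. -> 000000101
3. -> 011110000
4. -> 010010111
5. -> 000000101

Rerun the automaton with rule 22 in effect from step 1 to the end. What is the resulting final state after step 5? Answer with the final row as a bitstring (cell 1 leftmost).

(re-executing steps 1..5 under rule 22; state before step 1: 011110000)
1. -> 100001000
2. -> 110011101
3. -> 001100000
4. -> 010010000
5. -> 111111000

111111000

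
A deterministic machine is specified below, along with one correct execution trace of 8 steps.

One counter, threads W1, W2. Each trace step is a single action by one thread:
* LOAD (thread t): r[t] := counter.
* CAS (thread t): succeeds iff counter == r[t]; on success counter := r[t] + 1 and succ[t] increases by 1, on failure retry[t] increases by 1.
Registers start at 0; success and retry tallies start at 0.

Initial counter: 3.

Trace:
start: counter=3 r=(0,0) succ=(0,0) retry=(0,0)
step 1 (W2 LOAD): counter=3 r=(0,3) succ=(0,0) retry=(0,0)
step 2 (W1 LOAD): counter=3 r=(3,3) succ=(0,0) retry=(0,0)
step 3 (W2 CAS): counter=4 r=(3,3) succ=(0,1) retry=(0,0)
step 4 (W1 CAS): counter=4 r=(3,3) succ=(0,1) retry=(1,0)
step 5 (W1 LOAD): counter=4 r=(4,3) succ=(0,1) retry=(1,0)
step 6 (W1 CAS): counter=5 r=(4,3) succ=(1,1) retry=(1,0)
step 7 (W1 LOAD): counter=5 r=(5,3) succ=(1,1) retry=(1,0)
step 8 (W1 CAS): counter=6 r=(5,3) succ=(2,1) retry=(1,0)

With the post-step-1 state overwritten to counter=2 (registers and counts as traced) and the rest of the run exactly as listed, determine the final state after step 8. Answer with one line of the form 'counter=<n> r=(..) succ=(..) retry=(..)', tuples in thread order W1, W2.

state after step 1 := counter=2 r=(0,3) succ=(0,0) retry=(0,0)
step 2 (W1 LOAD): counter=2 r=(2,3) succ=(0,0) retry=(0,0)
step 3 (W2 CAS): counter=2 r=(2,3) succ=(0,0) retry=(0,1)
step 4 (W1 CAS): counter=3 r=(2,3) succ=(1,0) retry=(0,1)
step 5 (W1 LOAD): counter=3 r=(3,3) succ=(1,0) retry=(0,1)
step 6 (W1 CAS): counter=4 r=(3,3) succ=(2,0) retry=(0,1)
step 7 (W1 LOAD): counter=4 r=(4,3) succ=(2,0) retry=(0,1)
step 8 (W1 CAS): counter=5 r=(4,3) succ=(3,0) retry=(0,1)

counter=5 r=(4,3) succ=(3,0) retry=(0,1)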